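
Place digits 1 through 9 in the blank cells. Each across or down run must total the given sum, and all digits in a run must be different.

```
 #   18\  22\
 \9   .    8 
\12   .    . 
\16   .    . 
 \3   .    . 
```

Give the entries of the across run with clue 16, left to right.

7 9

16 in 2 cells must be {7,9}; 3 in 2 cells must be {1,2}.
R1C1 = 9 − 8 = 1 completes the 9 across.
R4C1 = 2: the only remaining digit allowed by both the 3 across and the 18 down.
R4C2 = 3 − 2 = 1 completes the 3 across.
No cell is forced outright now. R3C1 can only be 7 or 9 (the digits allowed by both its 16 across and its 18 down). If R3C1 = 9: then R2C1 would have to be in {3,4,5,7,8,9} for the 12 across but in {6} for the 18 down — contradiction. So R3C1 = 7.
R2C1 = 18 − 10 = 8 completes the 18 down.
R2C2 = 12 − 8 = 4 completes the 12 across.
R3C2 = 16 − 7 = 9 completes the 16 across.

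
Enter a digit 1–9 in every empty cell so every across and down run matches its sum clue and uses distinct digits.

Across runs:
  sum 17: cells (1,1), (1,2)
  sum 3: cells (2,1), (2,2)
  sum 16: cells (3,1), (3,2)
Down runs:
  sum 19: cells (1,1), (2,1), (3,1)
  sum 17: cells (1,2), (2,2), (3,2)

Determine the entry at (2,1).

2

17 in 2 cells must be {8,9}; 3 in 2 cells must be {1,2}; 16 in 2 cells must be {7,9}.
The 3 across and the 19 down share only 2, so (2,1) = 2.
(2,2) = 3 − 2 = 1 completes the 3 across.
Given what's placed, (3,1) must be 9 to fit the 16 across and 19 down.
(3,2) = 16 − 9 = 7 completes the 16 across.
(1,1) = 19 − 11 = 8 completes the 19 down.
(1,2) = 17 − 8 = 9 completes the 17 across.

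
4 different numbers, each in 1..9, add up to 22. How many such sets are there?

11

4 distinct digits from 1–9 sum between 10 and 30.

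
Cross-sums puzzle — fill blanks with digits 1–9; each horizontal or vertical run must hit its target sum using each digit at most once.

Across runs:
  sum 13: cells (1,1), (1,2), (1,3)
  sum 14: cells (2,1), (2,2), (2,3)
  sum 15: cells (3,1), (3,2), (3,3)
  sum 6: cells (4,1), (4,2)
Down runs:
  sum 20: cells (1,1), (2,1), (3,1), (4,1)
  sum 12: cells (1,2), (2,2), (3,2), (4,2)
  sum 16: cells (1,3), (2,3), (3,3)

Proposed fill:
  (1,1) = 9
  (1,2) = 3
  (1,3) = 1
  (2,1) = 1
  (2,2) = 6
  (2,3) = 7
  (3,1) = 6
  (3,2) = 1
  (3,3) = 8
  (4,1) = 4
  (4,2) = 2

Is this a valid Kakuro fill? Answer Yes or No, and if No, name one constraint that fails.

Yes

Across: 9+3+1=13; 1+6+7=14; 6+1+8=15; 4+2=6. Down: 9+1+6+4=20; 3+6+1+2=12; 1+7+8=16. No digit repeats within any run.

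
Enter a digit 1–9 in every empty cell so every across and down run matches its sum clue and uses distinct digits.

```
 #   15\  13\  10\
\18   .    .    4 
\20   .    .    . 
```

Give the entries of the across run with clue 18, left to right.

R2C3 = 10 − 4 = 6 completes the 10 down.
R2C1 = 9: the only remaining digit allowed by both the 20 across and the 15 down.
R2C2 = 20 − 15 = 5 completes the 20 across.
R1C1 = 15 − 9 = 6 completes the 15 down.
R1C2 = 18 − 10 = 8 completes the 18 across.

6 8 4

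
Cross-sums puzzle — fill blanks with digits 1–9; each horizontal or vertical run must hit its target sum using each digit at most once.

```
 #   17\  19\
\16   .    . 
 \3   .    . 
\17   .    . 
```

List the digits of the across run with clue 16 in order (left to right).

16 in 2 cells must be {7,9}; 3 in 2 cells must be {1,2}; 17 in 2 cells must be {8,9}.
The 3 across and the 19 down share only 2, so R2C2 = 2.
Given what's placed, R1C2 must be 9 to fit the 16 across and 19 down.
R2C1 = 3 − 2 = 1 completes the 3 across.
R3C1 = 9: the only remaining digit allowed by both the 17 across and the 17 down.
R3C2 = 17 − 9 = 8 completes the 17 across.
R1C1 = 16 − 9 = 7 completes the 16 across.

7 9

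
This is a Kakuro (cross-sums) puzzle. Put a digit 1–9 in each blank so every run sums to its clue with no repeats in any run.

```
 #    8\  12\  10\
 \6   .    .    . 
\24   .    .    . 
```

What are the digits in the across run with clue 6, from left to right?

1 3 2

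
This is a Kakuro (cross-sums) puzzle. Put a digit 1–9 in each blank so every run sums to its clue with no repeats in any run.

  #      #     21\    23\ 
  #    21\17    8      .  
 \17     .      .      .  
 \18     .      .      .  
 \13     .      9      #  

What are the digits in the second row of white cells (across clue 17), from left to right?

17 in 2 cells must be {8,9}; 23 in 3 cells must be {6,8,9}.
R1C3 = 17 − 8 = 9 completes the 17 across.
R4C1 = 13 − 9 = 4 completes the 13 across.
Nothing is forced directly, so branch on R2C3, whose candidates are 6 or 8. If R2C3 = 8: then R2C1 would have to be in {2,3,4,5,6,7} for the 17 across but in {8,9} for the 21 down — contradiction. So R2C3 = 6.
R2C2 = 3: the only remaining digit allowed by both the 17 across and the 21 down.
R3C2 = 21 − 20 = 1 completes the 21 down.
R3C3 = 23 − 15 = 8 completes the 23 down.
R2C1 = 17 − 9 = 8 completes the 17 across.

8, 3, 6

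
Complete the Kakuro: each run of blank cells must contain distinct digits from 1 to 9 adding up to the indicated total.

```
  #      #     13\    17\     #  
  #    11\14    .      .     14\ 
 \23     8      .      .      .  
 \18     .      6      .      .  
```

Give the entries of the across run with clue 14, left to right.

Given what's placed, R1C2 must be 5 to fit the 14 across and 13 down.
R1C3 = 14 − 5 = 9 completes the 14 across.
R2C2 = 13 − 11 = 2 completes the 13 down.
R3C1 = 11 − 8 = 3 completes the 11 down.
No cell is forced outright now. R2C3 can only be 6 or 7 (the digits allowed by both its 23 across and its 17 down). If R2C3 = 6: then R2C4 would have to be in {7} for the 23 across but in {5,6,8,9} for the 14 down — contradiction. So R2C3 = 7.
R2C4 = 23 − 17 = 6 completes the 23 across.
R3C3 = 17 − 16 = 1 completes the 17 down.
R3C4 = 18 − 10 = 8 completes the 18 across.

5, 9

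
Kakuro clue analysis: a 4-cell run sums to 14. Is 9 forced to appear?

No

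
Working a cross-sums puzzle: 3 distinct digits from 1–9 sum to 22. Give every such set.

{5,8,9}; {6,7,9}

3 distinct digits from 1–9 sum between 6 and 24.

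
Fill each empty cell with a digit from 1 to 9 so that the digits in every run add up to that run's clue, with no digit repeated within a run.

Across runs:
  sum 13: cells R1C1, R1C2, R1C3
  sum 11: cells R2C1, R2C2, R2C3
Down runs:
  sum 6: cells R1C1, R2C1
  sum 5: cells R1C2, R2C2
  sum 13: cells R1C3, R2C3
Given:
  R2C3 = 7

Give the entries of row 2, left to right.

1 3 7

R1C3 = 13 − 7 = 6 completes the 13 down.
Given what's placed, R2C1 must be 1 to fit the 11 across and 6 down.
R2C2 = 11 − 8 = 3 completes the 11 across.
R1C1 = 6 − 1 = 5 completes the 6 down.
R1C2 = 13 − 11 = 2 completes the 13 across.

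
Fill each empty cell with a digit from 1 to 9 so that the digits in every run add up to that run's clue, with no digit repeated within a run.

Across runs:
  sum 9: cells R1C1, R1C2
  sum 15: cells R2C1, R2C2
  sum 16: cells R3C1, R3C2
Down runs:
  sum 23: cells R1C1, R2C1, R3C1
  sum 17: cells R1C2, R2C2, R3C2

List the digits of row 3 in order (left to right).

9 7

16 in 2 cells must be {7,9}; 23 in 3 cells must be {6,8,9}.
The 16 across and the 23 down share only 9, so R3C1 = 9.
R3C2 = 16 − 9 = 7 completes the 16 across.
Nothing is forced directly, so branch on R1C1, whose candidates are 6 or 8. If R1C1 = 6: then R1C2 would have to be in {3} for the 9 across but in {1,2,4,6,8,9} for the 17 down — contradiction. So R1C1 = 8.
R1C2 = 9 − 8 = 1 completes the 9 across.
R2C1 = 23 − 17 = 6 completes the 23 down.
R2C2 = 15 − 6 = 9 completes the 15 across.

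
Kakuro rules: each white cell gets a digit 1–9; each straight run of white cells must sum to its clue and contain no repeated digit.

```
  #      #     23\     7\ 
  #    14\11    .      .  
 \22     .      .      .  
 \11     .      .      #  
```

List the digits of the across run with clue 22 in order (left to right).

23 in 3 cells must be {6,8,9}.
Nothing is forced directly, so branch on R2C3, whose candidates are 5 or 6. If R2C3 = 6: then R1C3 would have to be in {2,3,4,5,6,7,8,9} for the 11 across but in {1} for the 7 down — contradiction. So R2C3 = 5.
R1C3 = 7 − 5 = 2 completes the 7 down.
R1C2 = 11 − 2 = 9 completes the 11 across.
R2C2 = 8: the only remaining digit allowed by both the 22 across and the 23 down.
R3C2 = 23 − 17 = 6 completes the 23 down.
R2C1 = 22 − 13 = 9 completes the 22 across.
R3C1 = 11 − 6 = 5 completes the 11 across.

9 8 5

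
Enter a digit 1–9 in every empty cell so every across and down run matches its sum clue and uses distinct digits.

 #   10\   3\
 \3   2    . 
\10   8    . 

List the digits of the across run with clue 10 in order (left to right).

8, 2

3 in 2 cells must be {1,2}.
R1C2 = 3 − 2 = 1 completes the 3 across.
R2C2 = 10 − 8 = 2 completes the 10 across.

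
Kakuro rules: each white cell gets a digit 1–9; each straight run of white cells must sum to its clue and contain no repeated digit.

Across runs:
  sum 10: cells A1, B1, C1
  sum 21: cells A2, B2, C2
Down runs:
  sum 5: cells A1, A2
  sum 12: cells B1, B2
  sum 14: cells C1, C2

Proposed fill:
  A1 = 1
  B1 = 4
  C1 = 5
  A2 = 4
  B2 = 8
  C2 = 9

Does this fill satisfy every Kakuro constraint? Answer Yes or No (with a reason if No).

Yes

Across: 1+4+5=10; 4+8+9=21. Down: 1+4=5; 4+8=12; 5+9=14. No digit repeats within any run.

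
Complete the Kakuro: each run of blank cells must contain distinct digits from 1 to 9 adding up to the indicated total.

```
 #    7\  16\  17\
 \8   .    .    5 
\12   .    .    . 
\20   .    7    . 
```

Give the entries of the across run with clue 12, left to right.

7 in 3 cells must be {1,2,4}.
R1C2 = 1: the only remaining digit allowed by both the 8 across and the 16 down.
R2C2 = 16 − 8 = 8 completes the 16 down.
Given what's placed, R2C3 must be 3 to fit the 12 across and 17 down.
R3C1 = 4: the only remaining digit allowed by both the 20 across and the 7 down.
R3C3 = 20 − 11 = 9 completes the 20 across.
R1C1 = 8 − 6 = 2 completes the 8 across.
R2C1 = 12 − 11 = 1 completes the 12 across.

1 8 3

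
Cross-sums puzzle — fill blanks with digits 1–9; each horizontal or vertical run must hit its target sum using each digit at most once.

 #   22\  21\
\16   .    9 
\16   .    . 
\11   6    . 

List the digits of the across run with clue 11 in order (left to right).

6 5

16 in 2 cells must be {7,9}.
R1C1 = 16 − 9 = 7 completes the 16 across.
R2C1 = 22 − 13 = 9 completes the 22 down.
R2C2 = 16 − 9 = 7 completes the 16 across.
R3C2 = 11 − 6 = 5 completes the 11 across.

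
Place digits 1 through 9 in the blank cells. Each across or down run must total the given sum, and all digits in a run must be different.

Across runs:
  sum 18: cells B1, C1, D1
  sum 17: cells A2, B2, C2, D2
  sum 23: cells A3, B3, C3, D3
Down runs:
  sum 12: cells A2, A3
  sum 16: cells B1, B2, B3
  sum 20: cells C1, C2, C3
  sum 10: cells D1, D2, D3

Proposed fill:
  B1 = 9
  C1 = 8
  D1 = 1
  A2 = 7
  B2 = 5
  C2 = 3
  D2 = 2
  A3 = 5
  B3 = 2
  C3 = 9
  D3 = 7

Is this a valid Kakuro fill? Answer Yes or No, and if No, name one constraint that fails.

Yes

Across: 9+8+1=18; 7+5+3+2=17; 5+2+9+7=23. Down: 7+5=12; 9+5+2=16; 8+3+9=20; 1+2+7=10. No digit repeats within any run.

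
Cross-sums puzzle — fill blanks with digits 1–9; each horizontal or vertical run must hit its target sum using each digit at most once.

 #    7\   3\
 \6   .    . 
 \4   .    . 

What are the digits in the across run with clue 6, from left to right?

4 in 2 cells must be {1,3}; 3 in 2 cells must be {1,2}.
The 4 across and the 3 down share only 1, so R2C2 = 1.
R1C2 = 3 − 1 = 2 completes the 3 down.
R2C1 = 4 − 1 = 3 completes the 4 across.
R1C1 = 6 − 2 = 4 completes the 6 across.

4, 2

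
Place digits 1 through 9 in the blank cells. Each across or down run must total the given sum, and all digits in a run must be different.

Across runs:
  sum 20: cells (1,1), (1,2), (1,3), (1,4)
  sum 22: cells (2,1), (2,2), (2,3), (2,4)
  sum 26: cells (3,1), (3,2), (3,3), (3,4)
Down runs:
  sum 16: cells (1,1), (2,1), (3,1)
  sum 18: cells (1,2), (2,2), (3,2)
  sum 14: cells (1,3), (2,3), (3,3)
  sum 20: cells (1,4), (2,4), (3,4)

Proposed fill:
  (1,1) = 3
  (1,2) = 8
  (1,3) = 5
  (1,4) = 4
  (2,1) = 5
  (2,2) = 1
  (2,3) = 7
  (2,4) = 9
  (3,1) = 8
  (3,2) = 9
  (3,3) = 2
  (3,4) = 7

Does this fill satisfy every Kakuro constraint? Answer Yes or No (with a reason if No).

Yes

Across: 3+8+5+4=20; 5+1+7+9=22; 8+9+2+7=26. Down: 3+5+8=16; 8+1+9=18; 5+7+2=14; 4+9+7=20. No digit repeats within any run.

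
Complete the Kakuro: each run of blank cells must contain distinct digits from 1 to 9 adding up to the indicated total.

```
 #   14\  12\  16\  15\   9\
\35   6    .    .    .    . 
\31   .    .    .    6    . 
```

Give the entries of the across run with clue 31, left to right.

8, 7, 9, 6, 1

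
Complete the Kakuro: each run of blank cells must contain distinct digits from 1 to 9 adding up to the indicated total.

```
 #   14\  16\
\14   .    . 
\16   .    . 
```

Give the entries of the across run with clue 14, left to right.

16 in 2 cells must be {7,9}.
The 14 across and the 16 down share only 9, so R1C2 = 9.
The 16 across and the 14 down share only 9, so R2C1 = 9.
R2C2 = 16 − 9 = 7 completes the 16 across.
R1C1 = 14 − 9 = 5 completes the 14 across.

5 9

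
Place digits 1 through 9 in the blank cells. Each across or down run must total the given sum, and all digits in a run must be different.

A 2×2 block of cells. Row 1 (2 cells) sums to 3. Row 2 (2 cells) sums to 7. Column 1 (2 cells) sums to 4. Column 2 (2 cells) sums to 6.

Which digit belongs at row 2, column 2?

4

3 in 2 cells must be {1,2}; 4 in 2 cells must be {1,3}.
The 3 across and the 4 down share only 1, so (1,1) = 1.
(1,2) = 3 − 1 = 2 completes the 3 across.
(2,1) = 4 − 1 = 3 completes the 4 down.
(2,2) = 7 − 3 = 4 completes the 7 across.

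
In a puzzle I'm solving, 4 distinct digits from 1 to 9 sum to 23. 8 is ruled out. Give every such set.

4 distinct digits from 1–9 sum between 10 and 30.
Dropping sets that contain 8.

{1,6,7,9}; {2,5,7,9}; {3,4,7,9}; {3,5,6,9}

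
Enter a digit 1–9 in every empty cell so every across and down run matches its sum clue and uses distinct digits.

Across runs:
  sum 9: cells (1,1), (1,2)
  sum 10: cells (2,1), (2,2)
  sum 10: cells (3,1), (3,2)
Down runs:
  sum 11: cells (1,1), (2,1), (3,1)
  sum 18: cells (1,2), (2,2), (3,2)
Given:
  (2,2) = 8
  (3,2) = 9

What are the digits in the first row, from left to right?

(1,2) = 18 − 17 = 1 completes the 18 down.
(2,1) = 10 − 8 = 2 completes the 10 across.
(3,1) = 10 − 9 = 1 completes the 10 across.
(1,1) = 9 − 1 = 8 completes the 9 across.

8, 1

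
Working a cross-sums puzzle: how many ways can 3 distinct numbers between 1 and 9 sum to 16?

8

3 distinct digits from 1–9 sum between 6 and 24.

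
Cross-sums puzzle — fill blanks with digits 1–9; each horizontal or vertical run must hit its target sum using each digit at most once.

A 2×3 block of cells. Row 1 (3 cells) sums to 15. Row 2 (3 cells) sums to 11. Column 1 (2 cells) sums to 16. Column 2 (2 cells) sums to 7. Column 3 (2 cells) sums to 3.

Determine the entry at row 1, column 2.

16 in 2 cells must be {7,9}; 3 in 2 cells must be {1,2}.
The 11 across and the 16 down share only 7, so (2,1) = 7.
Given what's placed, (2,3) must be 1 to fit the 11 across and 3 down.
(1,1) = 16 − 7 = 9 completes the 16 down.
(1,3) = 3 − 1 = 2 completes the 3 down.
(2,2) = 11 − 8 = 3 completes the 11 across.
(1,2) = 15 − 11 = 4 completes the 15 across.

4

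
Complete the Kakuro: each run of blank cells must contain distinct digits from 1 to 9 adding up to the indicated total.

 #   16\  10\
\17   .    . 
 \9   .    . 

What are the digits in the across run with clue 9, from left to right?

17 in 2 cells must be {8,9}; 16 in 2 cells must be {7,9}.
The 17 across and the 16 down share only 9, so R1C1 = 9.
R1C2 = 17 − 9 = 8 completes the 17 across.
R2C1 = 16 − 9 = 7 completes the 16 down.
R2C2 = 9 − 7 = 2 completes the 9 across.

7, 2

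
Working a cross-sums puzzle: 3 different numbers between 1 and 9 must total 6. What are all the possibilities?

{1,2,3}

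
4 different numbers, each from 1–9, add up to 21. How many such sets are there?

11

4 distinct digits from 1–9 sum between 10 and 30.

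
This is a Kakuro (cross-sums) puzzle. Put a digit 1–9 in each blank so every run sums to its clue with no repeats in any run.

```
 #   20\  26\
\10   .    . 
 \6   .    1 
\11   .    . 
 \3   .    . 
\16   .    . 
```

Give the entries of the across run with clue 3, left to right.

1 2

3 in 2 cells must be {1,2}; 16 in 2 cells must be {7,9}.
R2C1 = 6 − 1 = 5 completes the 6 across.
R4C2 = 2: the only remaining digit allowed by both the 3 across and the 26 down.
Given what's placed, R5C2 must be 9 to fit the 16 across and 26 down.
R4C1 = 3 − 2 = 1 completes the 3 across.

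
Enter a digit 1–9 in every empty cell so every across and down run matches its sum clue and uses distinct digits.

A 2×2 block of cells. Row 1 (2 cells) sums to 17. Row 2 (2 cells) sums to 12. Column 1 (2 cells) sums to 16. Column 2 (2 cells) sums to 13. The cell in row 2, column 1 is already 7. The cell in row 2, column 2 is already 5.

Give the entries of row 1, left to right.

17 in 2 cells must be {8,9}; 16 in 2 cells must be {7,9}.
(1,1) = 16 − 7 = 9 completes the 16 down.
(1,2) = 17 − 9 = 8 completes the 17 across.

9 8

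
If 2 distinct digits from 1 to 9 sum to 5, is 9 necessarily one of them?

Counterexample: {1,4} sums to 5 without using 9.

No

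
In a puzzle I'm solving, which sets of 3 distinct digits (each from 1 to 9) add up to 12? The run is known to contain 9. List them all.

{1,2,9}

3 distinct digits from 1–9 sum between 6 and 24.
Keeping only sets containing 9.
Only one set works: {1,2,9}.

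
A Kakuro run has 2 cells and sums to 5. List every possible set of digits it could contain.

2 distinct digits from 1–9 sum between 3 and 17.

{1,4}; {2,3}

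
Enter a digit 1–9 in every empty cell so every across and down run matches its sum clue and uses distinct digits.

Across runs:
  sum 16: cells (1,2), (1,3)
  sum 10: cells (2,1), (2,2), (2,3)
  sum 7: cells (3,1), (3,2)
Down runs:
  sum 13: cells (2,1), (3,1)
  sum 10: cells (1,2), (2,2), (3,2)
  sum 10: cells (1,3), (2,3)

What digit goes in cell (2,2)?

16 in 2 cells must be {7,9}.
The 16 across and the 10 down share only 7, so (1,2) = 7.
(1,3) = 16 − 7 = 9 completes the 16 across.
(2,3) = 10 − 9 = 1 completes the 10 down.
(2,2) = 2: the only remaining digit allowed by both the 10 across and the 10 down.
(3,2) = 10 − 9 = 1 completes the 10 down.
(2,1) = 10 − 3 = 7 completes the 10 across.
(3,1) = 7 − 1 = 6 completes the 7 across.

2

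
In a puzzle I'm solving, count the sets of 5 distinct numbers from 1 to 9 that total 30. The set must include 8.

5 distinct digits from 1–9 sum between 15 and 35.
Keeping only sets containing 8.
Enumerating: {1,5,7,8,9}, {2,4,7,8,9}, {2,5,6,8,9}, {3,4,6,8,9}, {4,5,6,7,8}.

5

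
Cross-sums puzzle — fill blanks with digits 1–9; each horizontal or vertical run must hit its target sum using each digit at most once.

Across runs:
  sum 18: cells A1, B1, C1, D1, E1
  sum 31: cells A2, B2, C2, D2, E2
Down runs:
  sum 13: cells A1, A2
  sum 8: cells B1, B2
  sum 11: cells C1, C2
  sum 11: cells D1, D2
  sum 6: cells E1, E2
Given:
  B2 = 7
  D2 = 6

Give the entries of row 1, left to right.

4 1 6 5 2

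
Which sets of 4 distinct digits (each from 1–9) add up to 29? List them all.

4 distinct digits from 1–9 sum between 10 and 30.
Only one set works: {5,7,8,9}.

{5,7,8,9}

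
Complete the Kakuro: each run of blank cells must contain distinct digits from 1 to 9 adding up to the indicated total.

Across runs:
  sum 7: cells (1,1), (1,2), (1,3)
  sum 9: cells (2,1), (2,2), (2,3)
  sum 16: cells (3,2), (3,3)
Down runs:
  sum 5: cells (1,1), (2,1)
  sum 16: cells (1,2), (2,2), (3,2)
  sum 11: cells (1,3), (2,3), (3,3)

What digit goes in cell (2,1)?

7 in 3 cells must be {1,2,4}; 16 in 2 cells must be {7,9}.
Only 7 fits (3,3) under both its across sum 16 and down sum 11.
Given what's placed, (1,3) must be 1 to fit the 7 across and 11 down.
(2,3) = 11 − 8 = 3 completes the 11 down.
(3,2) = 16 − 7 = 9 completes the 16 across.
No cell is forced outright now. (1,1) can only be 2 or 4 (the digits allowed by both its 7 across and its 5 down). If (1,1) = 2: that forces (1,2) = 4, after which (2,1) would have to be in {1,2,4,5} for the 9 across but in {3} for the 5 down — contradiction. So (1,1) = 4.
(1,2) = 7 − 5 = 2 completes the 7 across.
(2,1) = 5 − 4 = 1 completes the 5 down.

1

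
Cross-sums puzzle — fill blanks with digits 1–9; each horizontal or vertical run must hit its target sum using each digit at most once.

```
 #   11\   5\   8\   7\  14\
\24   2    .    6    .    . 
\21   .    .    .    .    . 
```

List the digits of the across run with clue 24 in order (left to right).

2 4 6 3 9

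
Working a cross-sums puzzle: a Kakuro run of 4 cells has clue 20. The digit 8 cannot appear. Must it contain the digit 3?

No

Counterexample: {1,4,6,9} sums to 20 under that restriction without using 3.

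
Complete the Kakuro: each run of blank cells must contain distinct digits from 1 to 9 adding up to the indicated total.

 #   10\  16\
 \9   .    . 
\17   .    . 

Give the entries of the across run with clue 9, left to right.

2 7

17 in 2 cells must be {8,9}; 16 in 2 cells must be {7,9}.
The 9 across and the 16 down share only 7, so R1C2 = 7.
R2C2 = 16 − 7 = 9 completes the 16 down.
R1C1 = 9 − 7 = 2 completes the 9 across.
R2C1 = 17 − 9 = 8 completes the 17 across.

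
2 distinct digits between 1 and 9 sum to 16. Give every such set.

2 distinct digits from 1–9 sum between 3 and 17.
Only one set works: {7,9}.

{7,9}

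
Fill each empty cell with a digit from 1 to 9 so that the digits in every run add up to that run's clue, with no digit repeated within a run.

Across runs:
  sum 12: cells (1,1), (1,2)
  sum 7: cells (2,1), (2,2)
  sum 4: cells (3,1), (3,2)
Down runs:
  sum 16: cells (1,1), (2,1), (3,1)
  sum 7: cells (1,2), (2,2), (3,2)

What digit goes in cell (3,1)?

3

4 in 2 cells must be {1,3}; 7 in 3 cells must be {1,2,4}.
The 12 across and the 7 down share only 4, so (1,2) = 4.
Given what's placed, (3,2) must be 1 to fit the 4 across and 7 down.
(1,1) = 12 − 4 = 8 completes the 12 across.
(2,2) = 7 − 5 = 2 completes the 7 down.
(3,1) = 4 − 1 = 3 completes the 4 across.
(2,1) = 7 − 2 = 5 completes the 7 across.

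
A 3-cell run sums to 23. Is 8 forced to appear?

The only way to make 23 from 3 distinct digits is {6,8,9}, which contains 8.

Yes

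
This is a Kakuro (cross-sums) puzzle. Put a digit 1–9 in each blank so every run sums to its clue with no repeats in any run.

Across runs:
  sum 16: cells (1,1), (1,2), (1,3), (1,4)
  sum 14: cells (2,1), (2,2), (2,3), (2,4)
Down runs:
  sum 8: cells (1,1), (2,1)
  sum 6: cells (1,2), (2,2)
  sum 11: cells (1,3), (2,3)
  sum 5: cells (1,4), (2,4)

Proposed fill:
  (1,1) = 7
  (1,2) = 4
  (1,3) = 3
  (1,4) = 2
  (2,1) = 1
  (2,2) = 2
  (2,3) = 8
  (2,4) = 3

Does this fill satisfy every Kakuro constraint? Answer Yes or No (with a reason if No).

Yes

Across: 7+4+3+2=16; 1+2+8+3=14. Down: 7+1=8; 4+2=6; 3+8=11; 2+3=5. No digit repeats within any run.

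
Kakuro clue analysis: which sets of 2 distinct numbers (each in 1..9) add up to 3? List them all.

{1,2}

2 distinct digits from 1–9 sum between 3 and 17.
Only one set works: {1,2}.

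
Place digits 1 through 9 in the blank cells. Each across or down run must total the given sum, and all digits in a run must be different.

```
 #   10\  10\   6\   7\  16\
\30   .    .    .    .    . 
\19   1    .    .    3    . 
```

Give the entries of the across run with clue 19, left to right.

1 2 4 3 9

16 in 2 cells must be {7,9}.
R1C1 = 10 − 1 = 9 completes the 10 down.
R1C4 = 7 − 3 = 4 completes the 7 down.
R1C5 = 7: the only remaining digit allowed by both the 30 across and the 16 down.
R2C5 = 16 − 7 = 9 completes the 16 down.
R1C3 = 2: the only remaining digit allowed by both the 30 across and the 6 down.
R2C3 = 6 − 2 = 4 completes the 6 down.
R1C2 = 30 − 22 = 8 completes the 30 across.
R2C2 = 19 − 17 = 2 completes the 19 across.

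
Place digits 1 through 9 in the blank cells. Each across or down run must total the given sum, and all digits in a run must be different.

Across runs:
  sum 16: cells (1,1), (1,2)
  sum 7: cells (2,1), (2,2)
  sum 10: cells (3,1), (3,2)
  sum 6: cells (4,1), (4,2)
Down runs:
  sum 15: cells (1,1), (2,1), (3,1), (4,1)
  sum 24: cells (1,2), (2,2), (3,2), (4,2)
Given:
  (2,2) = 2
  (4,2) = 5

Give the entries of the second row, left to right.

5, 2

16 in 2 cells must be {7,9}.
Given what's placed, (1,2) must be 9 to fit the 16 across and 24 down.
(2,1) = 7 − 2 = 5 completes the 7 across.
(3,2) = 24 − 16 = 8 completes the 24 down.
(4,1) = 6 − 5 = 1 completes the 6 across.
(1,1) = 16 − 9 = 7 completes the 16 across.
(3,1) = 10 − 8 = 2 completes the 10 across.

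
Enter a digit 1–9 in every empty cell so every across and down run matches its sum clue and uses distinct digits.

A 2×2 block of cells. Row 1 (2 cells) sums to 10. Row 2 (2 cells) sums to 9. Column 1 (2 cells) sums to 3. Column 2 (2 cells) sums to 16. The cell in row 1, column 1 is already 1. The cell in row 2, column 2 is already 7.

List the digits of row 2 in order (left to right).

2 7

3 in 2 cells must be {1,2}; 16 in 2 cells must be {7,9}.
(1,2) = 10 − 1 = 9 completes the 10 across.
(2,1) = 9 − 7 = 2 completes the 9 across.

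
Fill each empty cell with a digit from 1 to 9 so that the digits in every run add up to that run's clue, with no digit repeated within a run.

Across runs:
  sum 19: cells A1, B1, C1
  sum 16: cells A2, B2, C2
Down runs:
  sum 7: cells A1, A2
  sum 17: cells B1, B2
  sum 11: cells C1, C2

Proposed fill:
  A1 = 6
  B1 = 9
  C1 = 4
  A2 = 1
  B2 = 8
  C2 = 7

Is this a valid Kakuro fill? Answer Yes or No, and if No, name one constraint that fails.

Yes

Across: 6+9+4=19; 1+8+7=16. Down: 6+1=7; 9+8=17; 4+7=11. No digit repeats within any run.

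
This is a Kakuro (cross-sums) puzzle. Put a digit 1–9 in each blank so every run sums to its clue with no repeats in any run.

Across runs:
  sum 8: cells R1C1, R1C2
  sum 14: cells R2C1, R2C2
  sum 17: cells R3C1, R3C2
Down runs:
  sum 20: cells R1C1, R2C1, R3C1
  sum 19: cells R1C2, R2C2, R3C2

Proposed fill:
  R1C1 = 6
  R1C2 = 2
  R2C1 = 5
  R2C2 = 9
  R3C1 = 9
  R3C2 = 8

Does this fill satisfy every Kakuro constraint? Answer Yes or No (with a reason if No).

Across: 6+2=8; 5+9=14; 9+8=17. Down: 6+5+9=20; 2+9+8=19. No digit repeats within any run.

Yes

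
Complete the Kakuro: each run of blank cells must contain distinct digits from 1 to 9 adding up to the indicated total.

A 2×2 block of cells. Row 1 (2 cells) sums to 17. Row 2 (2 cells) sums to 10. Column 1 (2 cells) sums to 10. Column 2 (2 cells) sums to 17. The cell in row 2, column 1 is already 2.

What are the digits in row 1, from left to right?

17 in 2 cells must be {8,9}.
(1,1) = 10 − 2 = 8 completes the 10 down.
(1,2) = 17 − 8 = 9 completes the 17 across.
(2,2) = 10 − 2 = 8 completes the 10 across.

8 9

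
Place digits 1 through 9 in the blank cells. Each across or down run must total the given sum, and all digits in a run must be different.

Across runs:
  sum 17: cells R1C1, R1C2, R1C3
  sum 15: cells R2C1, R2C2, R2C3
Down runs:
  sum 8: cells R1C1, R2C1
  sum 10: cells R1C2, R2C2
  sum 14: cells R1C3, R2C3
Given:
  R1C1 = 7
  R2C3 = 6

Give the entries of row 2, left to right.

1 8 6

R1C3 = 14 − 6 = 8 completes the 14 down.
R2C1 = 8 − 7 = 1 completes the 8 down.
R2C2 = 15 − 7 = 8 completes the 15 across.
R1C2 = 17 − 15 = 2 completes the 17 across.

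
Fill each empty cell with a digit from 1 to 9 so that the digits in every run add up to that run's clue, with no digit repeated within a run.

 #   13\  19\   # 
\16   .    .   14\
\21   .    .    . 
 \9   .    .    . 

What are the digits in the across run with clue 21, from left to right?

16 in 2 cells must be {7,9}.
Nothing is forced directly, so branch on R1C1, whose candidates are 7 or 9. If R1C1 = 9: that forces R1C2 = 7, after which R2C1 would have to be in {4,5,6,7,8,9} for the 21 across but in {1,3} for the 13 down — contradiction. So R1C1 = 7.
R1C2 = 16 − 7 = 9 completes the 16 across.
Nothing is forced directly, so branch on R2C1, whose candidates are 4 or 5. If R2C1 = 4: that forces R2C2 = 8, R2C3 = 9, R3C1 = 2, after which R3C2 would have to be in {1,3,4,6} for the 9 across but in {2} for the 19 down — contradiction. So R2C1 = 5.
R2C2 = 7: the only remaining digit allowed by both the 21 across and the 19 down.
R2C3 = 21 − 12 = 9 completes the 21 across.

5 7 9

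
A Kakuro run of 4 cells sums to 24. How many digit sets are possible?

4 distinct digits from 1–9 sum between 10 and 30.

8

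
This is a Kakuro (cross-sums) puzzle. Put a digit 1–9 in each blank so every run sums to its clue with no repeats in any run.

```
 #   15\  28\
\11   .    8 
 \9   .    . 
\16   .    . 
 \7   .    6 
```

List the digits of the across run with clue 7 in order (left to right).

1 6

16 in 2 cells must be {7,9}.
R1C1 = 11 − 8 = 3 completes the 11 across.
Given what's placed, R2C2 must be 5 to fit the 9 across and 28 down.
R3C2 = 28 − 19 = 9 completes the 28 down.
R4C1 = 7 − 6 = 1 completes the 7 across.
R2C1 = 9 − 5 = 4 completes the 9 across.
R3C1 = 16 − 9 = 7 completes the 16 across.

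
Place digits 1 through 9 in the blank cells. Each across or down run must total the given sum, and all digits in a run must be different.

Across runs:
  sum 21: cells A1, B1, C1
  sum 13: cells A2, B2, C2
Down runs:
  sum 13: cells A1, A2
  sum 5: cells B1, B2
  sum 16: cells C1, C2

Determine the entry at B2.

16 in 2 cells must be {7,9}.
The 21 across and the 5 down share only 4, so B1 = 4.
Given what's placed, C1 must be 9 to fit the 21 across and 16 down.
B2 = 5 − 4 = 1 completes the 5 down.
C2 = 16 − 9 = 7 completes the 16 down.
A1 = 21 − 13 = 8 completes the 21 across.
A2 = 13 − 8 = 5 completes the 13 across.

1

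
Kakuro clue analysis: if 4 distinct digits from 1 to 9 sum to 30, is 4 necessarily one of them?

No

The only way to make 30 from 4 distinct digits is {6,7,8,9}, which does not contain 4.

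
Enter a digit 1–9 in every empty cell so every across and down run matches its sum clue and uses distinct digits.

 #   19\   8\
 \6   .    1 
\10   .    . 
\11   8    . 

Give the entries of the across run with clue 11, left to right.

8 3

R1C1 = 6 − 1 = 5 completes the 6 across.
R2C1 = 19 − 13 = 6 completes the 19 down.
R2C2 = 10 − 6 = 4 completes the 10 across.
R3C2 = 11 − 8 = 3 completes the 11 across.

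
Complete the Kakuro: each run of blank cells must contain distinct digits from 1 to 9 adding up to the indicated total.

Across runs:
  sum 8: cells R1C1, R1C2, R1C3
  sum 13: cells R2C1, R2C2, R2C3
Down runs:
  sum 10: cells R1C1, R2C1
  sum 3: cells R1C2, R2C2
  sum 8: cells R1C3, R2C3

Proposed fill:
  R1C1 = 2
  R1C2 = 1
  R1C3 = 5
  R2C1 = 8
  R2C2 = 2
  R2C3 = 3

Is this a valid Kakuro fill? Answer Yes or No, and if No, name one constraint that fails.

Yes

Across: 2+1+5=8; 8+2+3=13. Down: 2+8=10; 1+2=3; 5+3=8. No digit repeats within any run.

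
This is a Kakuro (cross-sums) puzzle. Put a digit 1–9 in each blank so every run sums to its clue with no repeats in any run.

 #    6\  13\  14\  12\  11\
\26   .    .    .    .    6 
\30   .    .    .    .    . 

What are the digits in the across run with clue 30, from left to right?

2 8 6 9 5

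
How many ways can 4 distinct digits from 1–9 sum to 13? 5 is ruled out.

2

4 distinct digits from 1–9 sum between 10 and 30.
Dropping sets that contain 5.
Enumerating: {1,2,3,7}, {1,2,4,6}.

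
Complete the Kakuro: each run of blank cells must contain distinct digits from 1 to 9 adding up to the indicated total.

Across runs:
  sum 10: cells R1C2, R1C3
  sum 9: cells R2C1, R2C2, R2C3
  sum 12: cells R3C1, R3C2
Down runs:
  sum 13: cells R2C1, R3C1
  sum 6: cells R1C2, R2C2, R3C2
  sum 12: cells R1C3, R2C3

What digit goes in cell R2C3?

3

6 in 3 cells must be {1,2,3}.
The 12 across and the 6 down share only 3, so R3C2 = 3.
R3C1 = 12 − 3 = 9 completes the 12 across.
R2C1 = 13 − 9 = 4 completes the 13 down.
R2C2 = 2: the only remaining digit allowed by both the 9 across and the 6 down.
R2C3 = 9 − 6 = 3 completes the 9 across.
R1C2 = 6 − 5 = 1 completes the 6 down.
R1C3 = 10 − 1 = 9 completes the 10 across.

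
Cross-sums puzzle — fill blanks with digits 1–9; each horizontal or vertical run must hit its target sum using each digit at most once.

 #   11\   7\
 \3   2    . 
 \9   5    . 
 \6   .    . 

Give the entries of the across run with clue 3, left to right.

2 1

3 in 2 cells must be {1,2}; 7 in 3 cells must be {1,2,4}.
R1C2 = 3 − 2 = 1 completes the 3 across.
R2C2 = 9 − 5 = 4 completes the 9 across.
R3C1 = 11 − 7 = 4 completes the 11 down.
R3C2 = 6 − 4 = 2 completes the 6 across.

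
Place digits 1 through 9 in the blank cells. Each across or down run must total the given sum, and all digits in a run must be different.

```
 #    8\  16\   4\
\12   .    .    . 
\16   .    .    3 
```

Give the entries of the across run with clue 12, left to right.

2 9 1

16 in 2 cells must be {7,9}; 4 in 2 cells must be {1,3}.
R1C3 = 4 − 3 = 1 completes the 4 down.
No cell is forced outright now. R1C2 can only be 7 or 9 (the digits allowed by both its 12 across and its 16 down). If R1C2 = 7: then R1C1 would have to be in {4} for the 12 across but in {1,2,3,5,6,7} for the 8 down — contradiction. So R1C2 = 9.
R1C1 = 12 − 10 = 2 completes the 12 across.
R2C1 = 8 − 2 = 6 completes the 8 down.
R2C2 = 16 − 9 = 7 completes the 16 across.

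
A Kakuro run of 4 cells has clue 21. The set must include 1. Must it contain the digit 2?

No

Counterexample: {1,3,8,9} sums to 21 under that restriction without using 2.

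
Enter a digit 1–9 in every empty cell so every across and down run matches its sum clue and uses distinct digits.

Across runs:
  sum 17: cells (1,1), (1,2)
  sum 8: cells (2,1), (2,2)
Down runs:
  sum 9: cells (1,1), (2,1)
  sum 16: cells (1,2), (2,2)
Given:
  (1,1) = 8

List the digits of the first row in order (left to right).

8, 9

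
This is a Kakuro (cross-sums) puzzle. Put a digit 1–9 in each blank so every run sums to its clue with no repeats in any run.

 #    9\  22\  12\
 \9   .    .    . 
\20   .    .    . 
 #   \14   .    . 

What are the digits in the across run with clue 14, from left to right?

Nothing is forced directly, so branch on R1C2, whose candidates are 5 or 6. If R1C2 = 6: that forces R3C2 = 9, R3C3 = 5, R1C3 = 1, R2C2 = 7, after which R2C3 would have to be in {4,5,8,9} for the 20 across but in {6} for the 12 down — contradiction. So R1C2 = 5.
Nothing is forced directly, so branch on R1C1, whose candidates are 1 or 3. If R1C1 = 1: that forces R1C3 = 3, R2C1 = 8, R2C2 = 9, after which R2C3 would have to be in {3} for the 20 across but in {1,2,4,5,7,8} for the 12 down — contradiction. So R1C1 = 3.
R1C3 = 9 − 8 = 1 completes the 9 across.
R2C1 = 9 − 3 = 6 completes the 9 down.
R2C2 = 9: the only remaining digit allowed by both the 20 across and the 22 down.
R2C3 = 20 − 15 = 5 completes the 20 across.
R3C2 = 22 − 14 = 8 completes the 22 down.
R3C3 = 14 − 8 = 6 completes the 14 across.

8, 6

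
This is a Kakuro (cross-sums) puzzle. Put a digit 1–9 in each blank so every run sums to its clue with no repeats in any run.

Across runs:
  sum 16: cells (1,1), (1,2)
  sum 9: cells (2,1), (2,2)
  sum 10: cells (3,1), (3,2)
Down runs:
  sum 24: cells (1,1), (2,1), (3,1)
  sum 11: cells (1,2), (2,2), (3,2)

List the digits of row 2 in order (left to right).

8, 1

16 in 2 cells must be {7,9}; 24 in 3 cells must be {7,8,9}.
The 16 across and the 11 down share only 7, so (1,2) = 7.
(1,1) = 16 − 7 = 9 completes the 16 across.
Nothing is forced directly, so branch on (2,1), whose candidates are 7 or 8. If (2,1) = 7: then (2,2) would have to be in {2} for the 9 across but in {1,3} for the 11 down — contradiction. So (2,1) = 8.
(2,2) = 9 − 8 = 1 completes the 9 across.
(3,1) = 24 − 17 = 7 completes the 24 down.
(3,2) = 10 − 7 = 3 completes the 10 across.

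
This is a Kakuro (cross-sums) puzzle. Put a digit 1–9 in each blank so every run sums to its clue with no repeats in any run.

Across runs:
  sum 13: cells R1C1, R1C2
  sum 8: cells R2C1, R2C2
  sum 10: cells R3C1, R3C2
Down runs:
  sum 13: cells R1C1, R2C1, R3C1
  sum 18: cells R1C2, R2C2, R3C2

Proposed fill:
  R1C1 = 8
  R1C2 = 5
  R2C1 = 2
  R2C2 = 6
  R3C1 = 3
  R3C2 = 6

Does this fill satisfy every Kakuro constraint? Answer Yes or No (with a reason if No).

No — the across run R3C1–R3C2 sums to 9, not 10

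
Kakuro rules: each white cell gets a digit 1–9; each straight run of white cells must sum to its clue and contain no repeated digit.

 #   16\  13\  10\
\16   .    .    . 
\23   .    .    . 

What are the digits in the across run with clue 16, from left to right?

7, 5, 4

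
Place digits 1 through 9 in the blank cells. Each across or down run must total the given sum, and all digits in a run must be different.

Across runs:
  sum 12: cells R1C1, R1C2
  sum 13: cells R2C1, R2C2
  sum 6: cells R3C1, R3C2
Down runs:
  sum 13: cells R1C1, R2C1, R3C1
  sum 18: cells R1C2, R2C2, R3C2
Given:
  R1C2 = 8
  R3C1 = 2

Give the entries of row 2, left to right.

7, 6

R1C1 = 12 − 8 = 4 completes the 12 across.
R2C1 = 13 − 6 = 7 completes the 13 down.
R2C2 = 13 − 7 = 6 completes the 13 across.
R3C2 = 6 − 2 = 4 completes the 6 across.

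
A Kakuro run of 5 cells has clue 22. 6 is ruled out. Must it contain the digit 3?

Counterexample: {1,2,4,7,8} sums to 22 under that restriction without using 3.

No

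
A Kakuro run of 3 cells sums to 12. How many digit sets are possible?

3 distinct digits from 1–9 sum between 6 and 24.

7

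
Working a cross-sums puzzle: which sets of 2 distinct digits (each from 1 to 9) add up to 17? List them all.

{8,9}

2 distinct digits from 1–9 sum between 3 and 17.
Only one set works: {8,9}.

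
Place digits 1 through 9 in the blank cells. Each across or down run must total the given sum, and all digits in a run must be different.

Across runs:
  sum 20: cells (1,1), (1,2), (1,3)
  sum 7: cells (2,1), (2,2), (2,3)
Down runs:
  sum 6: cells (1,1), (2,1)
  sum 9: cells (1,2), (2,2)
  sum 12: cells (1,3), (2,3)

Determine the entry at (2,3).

4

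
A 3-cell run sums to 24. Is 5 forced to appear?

No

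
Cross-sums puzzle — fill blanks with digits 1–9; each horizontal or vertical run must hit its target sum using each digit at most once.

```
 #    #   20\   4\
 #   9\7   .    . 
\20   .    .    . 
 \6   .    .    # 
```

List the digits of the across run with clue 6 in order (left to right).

1 5

4 in 2 cells must be {1,3}.
The 20 across and the 4 down share only 3, so R2C3 = 3.
R1C3 = 4 − 3 = 1 completes the 4 down.
R2C1 = 8: the only remaining digit allowed by both the 20 across and the 9 down.
R2C2 = 20 − 11 = 9 completes the 20 across.
R3C1 = 9 − 8 = 1 completes the 9 down.
R3C2 = 6 − 1 = 5 completes the 6 across.
R1C2 = 7 − 1 = 6 completes the 7 across.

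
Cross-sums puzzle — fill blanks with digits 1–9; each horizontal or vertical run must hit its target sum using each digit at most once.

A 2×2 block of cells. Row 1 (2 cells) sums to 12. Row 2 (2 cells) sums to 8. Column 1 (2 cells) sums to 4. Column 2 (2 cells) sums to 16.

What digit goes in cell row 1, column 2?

9

4 in 2 cells must be {1,3}; 16 in 2 cells must be {7,9}.
The 12 across and the 4 down share only 3, so (1,1) = 3.
(1,2) = 12 − 3 = 9 completes the 12 across.
(2,1) = 4 − 3 = 1 completes the 4 down.
(2,2) = 8 − 1 = 7 completes the 8 across.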